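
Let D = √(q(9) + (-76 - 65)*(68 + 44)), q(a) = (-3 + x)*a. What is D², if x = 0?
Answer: -15819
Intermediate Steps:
q(a) = -3*a (q(a) = (-3 + 0)*a = -3*a)
D = I*√15819 (D = √(-3*9 + (-76 - 65)*(68 + 44)) = √(-27 - 141*112) = √(-27 - 15792) = √(-15819) = I*√15819 ≈ 125.77*I)
D² = (I*√15819)² = -15819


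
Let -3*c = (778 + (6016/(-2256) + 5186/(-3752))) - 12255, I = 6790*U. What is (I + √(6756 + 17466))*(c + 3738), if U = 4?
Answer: 123895902950/603 + 127727735*√24222/16884 ≈ 2.0664e+8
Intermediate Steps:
I = 27160 (I = 6790*4 = 27160)
c = 64615343/16884 (c = -((778 + (6016/(-2256) + 5186/(-3752))) - 12255)/3 = -((778 + (6016*(-1/2256) + 5186*(-1/3752))) - 12255)/3 = -((778 + (-8/3 - 2593/1876)) - 12255)/3 = -((778 - 22787/5628) - 12255)/3 = -(4355797/5628 - 12255)/3 = -⅓*(-64615343/5628) = 64615343/16884 ≈ 3827.0)
(I + √(6756 + 17466))*(c + 3738) = (27160 + √(6756 + 17466))*(64615343/16884 + 3738) = (27160 + √24222)*(127727735/16884) = 123895902950/603 + 127727735*√24222/16884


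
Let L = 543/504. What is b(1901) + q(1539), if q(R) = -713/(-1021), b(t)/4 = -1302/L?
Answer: -893188771/184801 ≈ -4833.3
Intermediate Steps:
L = 181/168 (L = 543*(1/504) = 181/168 ≈ 1.0774)
b(t) = -874944/181 (b(t) = 4*(-1302/181/168) = 4*(-1302*168/181) = 4*(-218736/181) = -874944/181)
q(R) = 713/1021 (q(R) = -713*(-1/1021) = 713/1021)
b(1901) + q(1539) = -874944/181 + 713/1021 = -893188771/184801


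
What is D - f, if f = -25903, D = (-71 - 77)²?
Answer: 47807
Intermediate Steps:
D = 21904 (D = (-148)² = 21904)
D - f = 21904 - 1*(-25903) = 21904 + 25903 = 47807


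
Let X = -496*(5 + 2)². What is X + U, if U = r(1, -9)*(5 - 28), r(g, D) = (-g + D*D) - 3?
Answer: -26075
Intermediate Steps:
r(g, D) = -3 + D² - g (r(g, D) = (-g + D²) - 3 = (D² - g) - 3 = -3 + D² - g)
U = -1771 (U = (-3 + (-9)² - 1*1)*(5 - 28) = (-3 + 81 - 1)*(-23) = 77*(-23) = -1771)
X = -24304 (X = -496*7² = -496*49 = -24304)
X + U = -24304 - 1771 = -26075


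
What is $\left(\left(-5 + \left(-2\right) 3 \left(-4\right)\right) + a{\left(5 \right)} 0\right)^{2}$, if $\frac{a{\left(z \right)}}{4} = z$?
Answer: $361$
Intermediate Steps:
$a{\left(z \right)} = 4 z$
$\left(\left(-5 + \left(-2\right) 3 \left(-4\right)\right) + a{\left(5 \right)} 0\right)^{2} = \left(\left(-5 + \left(-2\right) 3 \left(-4\right)\right) + 4 \cdot 5 \cdot 0\right)^{2} = \left(\left(-5 - -24\right) + 20 \cdot 0\right)^{2} = \left(\left(-5 + 24\right) + 0\right)^{2} = \left(19 + 0\right)^{2} = 19^{2} = 361$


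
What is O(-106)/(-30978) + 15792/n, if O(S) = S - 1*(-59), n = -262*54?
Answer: -4523515/4058118 ≈ -1.1147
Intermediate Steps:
n = -14148
O(S) = 59 + S (O(S) = S + 59 = 59 + S)
O(-106)/(-30978) + 15792/n = (59 - 106)/(-30978) + 15792/(-14148) = -47*(-1/30978) + 15792*(-1/14148) = 47/30978 - 1316/1179 = -4523515/4058118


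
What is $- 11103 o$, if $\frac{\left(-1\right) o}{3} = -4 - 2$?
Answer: $-199854$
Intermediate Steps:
$o = 18$ ($o = - 3 \left(-4 - 2\right) = \left(-3\right) \left(-6\right) = 18$)
$- 11103 o = \left(-11103\right) 18 = -199854$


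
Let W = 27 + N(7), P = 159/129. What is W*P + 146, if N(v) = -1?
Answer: 7656/43 ≈ 178.05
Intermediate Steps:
P = 53/43 (P = 159*(1/129) = 53/43 ≈ 1.2326)
W = 26 (W = 27 - 1 = 26)
W*P + 146 = 26*(53/43) + 146 = 1378/43 + 146 = 7656/43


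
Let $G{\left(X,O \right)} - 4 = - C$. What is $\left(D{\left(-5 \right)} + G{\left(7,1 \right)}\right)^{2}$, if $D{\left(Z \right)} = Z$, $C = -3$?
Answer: $4$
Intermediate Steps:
$G{\left(X,O \right)} = 7$ ($G{\left(X,O \right)} = 4 - -3 = 4 + 3 = 7$)
$\left(D{\left(-5 \right)} + G{\left(7,1 \right)}\right)^{2} = \left(-5 + 7\right)^{2} = 2^{2} = 4$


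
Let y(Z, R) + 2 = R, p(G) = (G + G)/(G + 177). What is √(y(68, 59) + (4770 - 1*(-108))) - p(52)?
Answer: -104/229 + √4935 ≈ 69.795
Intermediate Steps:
p(G) = 2*G/(177 + G) (p(G) = (2*G)/(177 + G) = 2*G/(177 + G))
y(Z, R) = -2 + R
√(y(68, 59) + (4770 - 1*(-108))) - p(52) = √((-2 + 59) + (4770 - 1*(-108))) - 2*52/(177 + 52) = √(57 + (4770 + 108)) - 2*52/229 = √(57 + 4878) - 2*52/229 = √4935 - 1*104/229 = √4935 - 104/229 = -104/229 + √4935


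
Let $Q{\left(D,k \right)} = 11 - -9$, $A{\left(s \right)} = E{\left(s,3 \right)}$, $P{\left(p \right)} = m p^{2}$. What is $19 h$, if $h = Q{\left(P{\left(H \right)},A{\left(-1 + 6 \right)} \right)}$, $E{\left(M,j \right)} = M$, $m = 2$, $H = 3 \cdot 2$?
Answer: $380$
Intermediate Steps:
$H = 6$
$P{\left(p \right)} = 2 p^{2}$
$A{\left(s \right)} = s$
$Q{\left(D,k \right)} = 20$ ($Q{\left(D,k \right)} = 11 + 9 = 20$)
$h = 20$
$19 h = 19 \cdot 20 = 380$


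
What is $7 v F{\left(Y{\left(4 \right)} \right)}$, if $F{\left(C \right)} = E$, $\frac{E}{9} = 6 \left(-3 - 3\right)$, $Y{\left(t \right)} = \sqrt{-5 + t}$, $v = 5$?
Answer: $-11340$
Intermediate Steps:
$E = -324$ ($E = 9 \cdot 6 \left(-3 - 3\right) = 9 \cdot 6 \left(-6\right) = 9 \left(-36\right) = -324$)
$F{\left(C \right)} = -324$
$7 v F{\left(Y{\left(4 \right)} \right)} = 7 \cdot 5 \left(-324\right) = 35 \left(-324\right) = -11340$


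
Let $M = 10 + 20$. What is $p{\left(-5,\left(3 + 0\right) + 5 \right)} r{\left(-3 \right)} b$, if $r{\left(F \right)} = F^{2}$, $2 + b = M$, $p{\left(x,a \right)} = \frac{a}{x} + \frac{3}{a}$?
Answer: $- \frac{3087}{10} \approx -308.7$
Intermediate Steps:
$M = 30$
$p{\left(x,a \right)} = \frac{3}{a} + \frac{a}{x}$
$b = 28$ ($b = -2 + 30 = 28$)
$p{\left(-5,\left(3 + 0\right) + 5 \right)} r{\left(-3 \right)} b = \left(\frac{3}{\left(3 + 0\right) + 5} + \frac{\left(3 + 0\right) + 5}{-5}\right) \left(-3\right)^{2} \cdot 28 = \left(\frac{3}{3 + 5} + \left(3 + 5\right) \left(- \frac{1}{5}\right)\right) 9 \cdot 28 = \left(\frac{3}{8} + 8 \left(- \frac{1}{5}\right)\right) 9 \cdot 28 = \left(3 \cdot \frac{1}{8} - \frac{8}{5}\right) 9 \cdot 28 = \left(\frac{3}{8} - \frac{8}{5}\right) 9 \cdot 28 = \left(- \frac{49}{40}\right) 9 \cdot 28 = \left(- \frac{441}{40}\right) 28 = - \frac{3087}{10}$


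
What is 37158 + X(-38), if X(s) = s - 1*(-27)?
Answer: 37147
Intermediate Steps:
X(s) = 27 + s (X(s) = s + 27 = 27 + s)
37158 + X(-38) = 37158 + (27 - 38) = 37158 - 11 = 37147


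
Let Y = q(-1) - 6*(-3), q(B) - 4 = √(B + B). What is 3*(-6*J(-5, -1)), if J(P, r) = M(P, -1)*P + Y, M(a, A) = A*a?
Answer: 54 - 18*I*√2 ≈ 54.0 - 25.456*I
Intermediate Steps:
q(B) = 4 + √2*√B (q(B) = 4 + √(B + B) = 4 + √(2*B) = 4 + √2*√B)
Y = 22 + I*√2 (Y = (4 + √2*√(-1)) - 6*(-3) = (4 + √2*I) - 1*(-18) = (4 + I*√2) + 18 = 22 + I*√2 ≈ 22.0 + 1.4142*I)
J(P, r) = 22 - P² + I*√2 (J(P, r) = (-P)*P + (22 + I*√2) = -P² + (22 + I*√2) = 22 - P² + I*√2)
3*(-6*J(-5, -1)) = 3*(-6*(22 - 1*(-5)² + I*√2)) = 3*(-6*(22 - 1*25 + I*√2)) = 3*(-6*(22 - 25 + I*√2)) = 3*(-6*(-3 + I*√2)) = 3*(18 - 6*I*√2) = 54 - 18*I*√2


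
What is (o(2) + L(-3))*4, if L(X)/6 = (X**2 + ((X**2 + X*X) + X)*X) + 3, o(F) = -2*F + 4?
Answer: -792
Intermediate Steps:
o(F) = 4 - 2*F
L(X) = 18 + 6*X**2 + 6*X*(X + 2*X**2) (L(X) = 6*((X**2 + ((X**2 + X*X) + X)*X) + 3) = 6*((X**2 + ((X**2 + X**2) + X)*X) + 3) = 6*((X**2 + (2*X**2 + X)*X) + 3) = 6*((X**2 + (X + 2*X**2)*X) + 3) = 6*((X**2 + X*(X + 2*X**2)) + 3) = 6*(3 + X**2 + X*(X + 2*X**2)) = 18 + 6*X**2 + 6*X*(X + 2*X**2))
(o(2) + L(-3))*4 = ((4 - 2*2) + (18 + 12*(-3)**2 + 12*(-3)**3))*4 = ((4 - 4) + (18 + 12*9 + 12*(-27)))*4 = (0 + (18 + 108 - 324))*4 = (0 - 198)*4 = -198*4 = -792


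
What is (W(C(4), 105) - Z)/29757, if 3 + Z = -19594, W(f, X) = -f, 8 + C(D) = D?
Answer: 19601/29757 ≈ 0.65870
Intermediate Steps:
C(D) = -8 + D
Z = -19597 (Z = -3 - 19594 = -19597)
(W(C(4), 105) - Z)/29757 = (-(-8 + 4) - 1*(-19597))/29757 = (-1*(-4) + 19597)*(1/29757) = (4 + 19597)*(1/29757) = 19601*(1/29757) = 19601/29757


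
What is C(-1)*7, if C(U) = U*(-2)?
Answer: 14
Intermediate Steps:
C(U) = -2*U
C(-1)*7 = -2*(-1)*7 = 2*7 = 14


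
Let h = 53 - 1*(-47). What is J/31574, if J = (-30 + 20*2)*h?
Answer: 500/15787 ≈ 0.031672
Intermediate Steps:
h = 100 (h = 53 + 47 = 100)
J = 1000 (J = (-30 + 20*2)*100 = (-30 + 40)*100 = 10*100 = 1000)
J/31574 = 1000/31574 = 1000*(1/31574) = 500/15787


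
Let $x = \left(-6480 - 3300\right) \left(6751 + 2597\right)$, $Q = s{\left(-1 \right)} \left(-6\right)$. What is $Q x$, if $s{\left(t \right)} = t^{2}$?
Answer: $548540640$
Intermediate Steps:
$Q = -6$ ($Q = \left(-1\right)^{2} \left(-6\right) = 1 \left(-6\right) = -6$)
$x = -91423440$ ($x = \left(-9780\right) 9348 = -91423440$)
$Q x = \left(-6\right) \left(-91423440\right) = 548540640$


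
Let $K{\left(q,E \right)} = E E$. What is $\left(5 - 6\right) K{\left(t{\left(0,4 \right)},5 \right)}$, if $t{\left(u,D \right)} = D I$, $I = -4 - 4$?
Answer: $-25$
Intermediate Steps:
$I = -8$ ($I = -4 - 4 = -8$)
$t{\left(u,D \right)} = - 8 D$ ($t{\left(u,D \right)} = D \left(-8\right) = - 8 D$)
$K{\left(q,E \right)} = E^{2}$
$\left(5 - 6\right) K{\left(t{\left(0,4 \right)},5 \right)} = \left(5 - 6\right) 5^{2} = \left(-1\right) 25 = -25$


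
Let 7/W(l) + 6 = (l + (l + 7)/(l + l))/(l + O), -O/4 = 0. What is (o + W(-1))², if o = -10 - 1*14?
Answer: 3025/4 ≈ 756.25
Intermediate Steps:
o = -24 (o = -10 - 14 = -24)
O = 0 (O = -4*0 = 0)
W(l) = 7/(-6 + (l + (7 + l)/(2*l))/l) (W(l) = 7/(-6 + (l + (l + 7)/(l + l))/(l + 0)) = 7/(-6 + (l + (7 + l)/((2*l)))/l) = 7/(-6 + (l + (7 + l)*(1/(2*l)))/l) = 7/(-6 + (l + (7 + l)/(2*l))/l))
(o + W(-1))² = (-24 + 14*(-1)²/(7 - 1 - 10*(-1)²))² = (-24 + 14*1/(7 - 1 - 10*1))² = (-24 + 14*1/(7 - 1 - 10))² = (-24 + 14*1/(-4))² = (-24 + 14*1*(-¼))² = (-24 - 7/2)² = (-55/2)² = 3025/4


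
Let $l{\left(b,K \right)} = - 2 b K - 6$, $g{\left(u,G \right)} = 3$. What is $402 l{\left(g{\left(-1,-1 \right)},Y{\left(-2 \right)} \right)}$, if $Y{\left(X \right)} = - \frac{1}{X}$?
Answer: $-3618$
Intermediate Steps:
$l{\left(b,K \right)} = -6 - 2 K b$ ($l{\left(b,K \right)} = - 2 K b - 6 = -6 - 2 K b$)
$402 l{\left(g{\left(-1,-1 \right)},Y{\left(-2 \right)} \right)} = 402 \left(-6 - 2 \left(- \frac{1}{-2}\right) 3\right) = 402 \left(-6 - 2 \left(\left(-1\right) \left(- \frac{1}{2}\right)\right) 3\right) = 402 \left(-6 - 1 \cdot 3\right) = 402 \left(-6 - 3\right) = 402 \left(-9\right) = -3618$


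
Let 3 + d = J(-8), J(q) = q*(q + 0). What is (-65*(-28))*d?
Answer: 111020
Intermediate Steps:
J(q) = q² (J(q) = q*q = q²)
d = 61 (d = -3 + (-8)² = -3 + 64 = 61)
(-65*(-28))*d = -65*(-28)*61 = 1820*61 = 111020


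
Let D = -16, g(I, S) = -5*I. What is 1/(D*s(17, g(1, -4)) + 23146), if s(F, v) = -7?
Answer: 1/23258 ≈ 4.2996e-5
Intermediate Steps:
1/(D*s(17, g(1, -4)) + 23146) = 1/(-16*(-7) + 23146) = 1/(112 + 23146) = 1/23258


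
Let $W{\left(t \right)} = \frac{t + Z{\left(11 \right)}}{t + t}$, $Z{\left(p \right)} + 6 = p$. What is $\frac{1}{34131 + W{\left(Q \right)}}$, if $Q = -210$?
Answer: $\frac{84}{2867045} \approx 2.9298 \cdot 10^{-5}$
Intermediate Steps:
$Z{\left(p \right)} = -6 + p$
$W{\left(t \right)} = \frac{5 + t}{2 t}$ ($W{\left(t \right)} = \frac{t + \left(-6 + 11\right)}{t + t} = \frac{t + 5}{2 t} = \left(5 + t\right) \frac{1}{2 t} = \frac{5 + t}{2 t}$)
$\frac{1}{34131 + W{\left(Q \right)}} = \frac{1}{34131 + \frac{5 - 210}{2 \left(-210\right)}} = \frac{1}{34131 + \frac{1}{2} \left(- \frac{1}{210}\right) \left(-205\right)} = \frac{1}{34131 + \frac{41}{84}} = \frac{1}{\frac{2867045}{84}} = \frac{84}{2867045}$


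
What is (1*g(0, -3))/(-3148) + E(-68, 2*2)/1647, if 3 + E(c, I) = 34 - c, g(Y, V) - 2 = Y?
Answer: 17131/288042 ≈ 0.059474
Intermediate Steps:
g(Y, V) = 2 + Y
E(c, I) = 31 - c (E(c, I) = -3 + (34 - c) = 31 - c)
(1*g(0, -3))/(-3148) + E(-68, 2*2)/1647 = (1*(2 + 0))/(-3148) + (31 - 1*(-68))/1647 = (1*2)*(-1/3148) + (31 + 68)*(1/1647) = 2*(-1/3148) + 99*(1/1647) = -1/1574 + 11/183 = 17131/288042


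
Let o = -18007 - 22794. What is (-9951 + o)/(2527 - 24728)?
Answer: 50752/22201 ≈ 2.2860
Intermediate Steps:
o = -40801
(-9951 + o)/(2527 - 24728) = (-9951 - 40801)/(2527 - 24728) = -50752/(-22201) = -50752*(-1/22201) = 50752/22201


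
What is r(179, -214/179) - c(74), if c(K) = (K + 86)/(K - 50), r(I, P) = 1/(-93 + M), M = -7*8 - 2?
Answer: -3023/453 ≈ -6.6733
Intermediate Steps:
M = -58 (M = -56 - 2 = -58)
r(I, P) = -1/151 (r(I, P) = 1/(-93 - 58) = 1/(-151) = -1/151)
c(K) = (86 + K)/(-50 + K)
r(179, -214/179) - c(74) = -1/151 - (86 + 74)/(-50 + 74) = -1/151 - 160/24 = -1/151 - 1*20/3 = -1/151 - 20/3 = -3023/453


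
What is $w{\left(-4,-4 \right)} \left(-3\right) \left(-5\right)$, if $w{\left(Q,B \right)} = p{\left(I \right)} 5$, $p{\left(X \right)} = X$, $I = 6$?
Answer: $450$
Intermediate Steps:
$w{\left(Q,B \right)} = 30$ ($w{\left(Q,B \right)} = 6 \cdot 5 = 30$)
$w{\left(-4,-4 \right)} \left(-3\right) \left(-5\right) = 30 \left(-3\right) \left(-5\right) = \left(-90\right) \left(-5\right) = 450$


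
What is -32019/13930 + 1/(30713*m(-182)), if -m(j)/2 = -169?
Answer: -83097258239/36151811605 ≈ -2.2986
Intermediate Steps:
m(j) = 338 (m(j) = -2*(-169) = 338)
-32019/13930 + 1/(30713*m(-182)) = -32019/13930 + 1/(30713*338) = -32019*1/13930 + (1/30713)*(1/338) = -32019/13930 + 1/10380994 = -83097258239/36151811605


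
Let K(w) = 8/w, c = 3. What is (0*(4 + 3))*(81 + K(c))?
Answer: 0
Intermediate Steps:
(0*(4 + 3))*(81 + K(c)) = (0*(4 + 3))*(81 + 8/3) = (0*7)*(81 + 8*(1/3)) = 0*(81 + 8/3) = 0*(251/3) = 0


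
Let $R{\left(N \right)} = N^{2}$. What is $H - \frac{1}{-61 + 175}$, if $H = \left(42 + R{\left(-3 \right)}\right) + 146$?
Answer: $\frac{22457}{114} \approx 196.99$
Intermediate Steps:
$H = 197$ ($H = \left(42 + \left(-3\right)^{2}\right) + 146 = \left(42 + 9\right) + 146 = 51 + 146 = 197$)
$H - \frac{1}{-61 + 175} = 197 - \frac{1}{-61 + 175} = 197 - \frac{1}{114} = \frac{22457}{114}$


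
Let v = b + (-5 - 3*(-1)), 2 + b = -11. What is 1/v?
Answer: -1/15 ≈ -0.066667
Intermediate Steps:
b = -13 (b = -2 - 11 = -13)
v = -15 (v = -13 + (-5 - 3*(-1)) = -13 + (-5 + 3) = -13 - 2 = -15)
1/v = 1/(-15) = -1/15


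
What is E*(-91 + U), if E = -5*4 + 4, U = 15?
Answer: 1216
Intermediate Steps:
E = -16 (E = -20 + 4 = -16)
E*(-91 + U) = -16*(-91 + 15) = -16*(-76) = 1216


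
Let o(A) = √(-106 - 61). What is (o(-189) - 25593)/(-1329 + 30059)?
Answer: -25593/28730 + I*√167/28730 ≈ -0.89081 + 0.0004498*I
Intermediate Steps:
o(A) = I*√167 (o(A) = √(-167) = I*√167)
(o(-189) - 25593)/(-1329 + 30059) = (I*√167 - 25593)/(-1329 + 30059) = (-25593 + I*√167)/28730 = (-25593 + I*√167)*(1/28730) = -25593/28730 + I*√167/28730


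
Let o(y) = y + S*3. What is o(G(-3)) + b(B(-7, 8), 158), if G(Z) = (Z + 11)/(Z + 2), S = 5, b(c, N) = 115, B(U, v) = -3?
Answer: 122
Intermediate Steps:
G(Z) = (11 + Z)/(2 + Z)
o(y) = 15 + y (o(y) = y + 5*3 = y + 15 = 15 + y)
o(G(-3)) + b(B(-7, 8), 158) = (15 + (11 - 3)/(2 - 3)) + 115 = (15 + 8/(-1)) + 115 = (15 - 1*8) + 115 = (15 - 8) + 115 = 7 + 115 = 122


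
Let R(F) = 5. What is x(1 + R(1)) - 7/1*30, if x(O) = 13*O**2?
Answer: 258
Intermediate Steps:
x(1 + R(1)) - 7/1*30 = 13*(1 + 5)**2 - 7/1*30 = 13*6**2 - 7*1*30 = 13*36 - 7*30 = 468 - 210 = 258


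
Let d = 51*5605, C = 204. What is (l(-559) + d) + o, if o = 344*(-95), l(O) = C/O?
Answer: 141524621/559 ≈ 2.5317e+5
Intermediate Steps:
l(O) = 204/O
o = -32680
d = 285855
(l(-559) + d) + o = (204/(-559) + 285855) - 32680 = (204*(-1/559) + 285855) - 32680 = (-204/559 + 285855) - 32680 = 159792741/559 - 32680 = 141524621/559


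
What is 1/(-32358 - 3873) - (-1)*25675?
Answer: 930230924/36231 ≈ 25675.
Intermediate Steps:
1/(-32358 - 3873) - (-1)*25675 = 1/(-36231) - 1*(-25675) = -1/36231 + 25675 = 930230924/36231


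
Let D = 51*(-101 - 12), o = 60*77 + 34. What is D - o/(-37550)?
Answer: -108197998/18775 ≈ -5762.9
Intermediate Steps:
o = 4654 (o = 4620 + 34 = 4654)
D = -5763 (D = 51*(-113) = -5763)
D - o/(-37550) = -5763 - 4654/(-37550) = -5763 - 4654*(-1)/37550 = -5763 - 1*(-2327/18775) = -5763 + 2327/18775 = -108197998/18775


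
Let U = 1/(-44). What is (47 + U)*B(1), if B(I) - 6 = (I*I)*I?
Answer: 14469/44 ≈ 328.84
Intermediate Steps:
U = -1/44 ≈ -0.022727
B(I) = 6 + I³ (B(I) = 6 + (I*I)*I = 6 + I²*I = 6 + I³)
(47 + U)*B(1) = (47 - 1/44)*(6 + 1³) = 2067*(6 + 1)/44 = (2067/44)*7 = 14469/44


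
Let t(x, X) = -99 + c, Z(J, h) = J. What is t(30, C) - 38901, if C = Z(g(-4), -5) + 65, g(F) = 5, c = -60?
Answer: -39060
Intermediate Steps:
C = 70 (C = 5 + 65 = 70)
t(x, X) = -159 (t(x, X) = -99 - 60 = -159)
t(30, C) - 38901 = -159 - 38901 = -39060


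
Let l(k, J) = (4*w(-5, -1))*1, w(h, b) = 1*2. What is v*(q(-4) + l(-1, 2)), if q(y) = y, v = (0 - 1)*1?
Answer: -4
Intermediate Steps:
w(h, b) = 2
v = -1 (v = -1*1 = -1)
l(k, J) = 8 (l(k, J) = (4*2)*1 = 8*1 = 8)
v*(q(-4) + l(-1, 2)) = -(-4 + 8) = -1*4 = -4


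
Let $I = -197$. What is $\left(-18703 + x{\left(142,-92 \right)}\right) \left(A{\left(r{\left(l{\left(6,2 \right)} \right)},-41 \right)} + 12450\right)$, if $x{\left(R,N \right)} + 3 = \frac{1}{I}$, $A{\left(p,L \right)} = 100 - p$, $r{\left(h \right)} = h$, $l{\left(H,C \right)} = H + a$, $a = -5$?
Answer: $- \frac{46244106567}{197} \approx -2.3474 \cdot 10^{8}$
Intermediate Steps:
$l{\left(H,C \right)} = -5 + H$ ($l{\left(H,C \right)} = H - 5 = -5 + H$)
$x{\left(R,N \right)} = - \frac{592}{197}$ ($x{\left(R,N \right)} = -3 + \frac{1}{-197} = -3 - \frac{1}{197} = - \frac{592}{197}$)
$\left(-18703 + x{\left(142,-92 \right)}\right) \left(A{\left(r{\left(l{\left(6,2 \right)} \right)},-41 \right)} + 12450\right) = \left(-18703 - \frac{592}{197}\right) \left(\left(100 - \left(-5 + 6\right)\right) + 12450\right) = - \frac{3685083 \left(\left(100 - 1\right) + 12450\right)}{197} = - \frac{3685083 \left(99 + 12450\right)}{197} = \left(- \frac{3685083}{197}\right) 12549 = - \frac{46244106567}{197}$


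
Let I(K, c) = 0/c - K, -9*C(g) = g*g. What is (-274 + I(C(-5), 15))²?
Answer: 5958481/81 ≈ 73562.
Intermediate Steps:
C(g) = -g²/9 (C(g) = -g*g/9 = -g²/9)
I(K, c) = -K (I(K, c) = 0 - K = -K)
(-274 + I(C(-5), 15))² = (-274 - (-1)*(-5)²/9)² = (-274 - (-1)*25/9)² = (-274 - 1*(-25/9))² = (-274 + 25/9)² = (-2441/9)² = 5958481/81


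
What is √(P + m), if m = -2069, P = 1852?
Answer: I*√217 ≈ 14.731*I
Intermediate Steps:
√(P + m) = √(1852 - 2069) = √(-217) = I*√217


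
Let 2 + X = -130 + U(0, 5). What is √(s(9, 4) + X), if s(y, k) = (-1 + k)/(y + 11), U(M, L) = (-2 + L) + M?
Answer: I*√12885/10 ≈ 11.351*I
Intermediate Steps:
U(M, L) = -2 + L + M
s(y, k) = (-1 + k)/(11 + y)
X = -129 (X = -2 + (-130 + (-2 + 5 + 0)) = -2 + (-130 + 3) = -2 - 127 = -129)
√(s(9, 4) + X) = √((-1 + 4)/(11 + 9) - 129) = √(3/20 - 129) = √(-2577/20) = I*√12885/10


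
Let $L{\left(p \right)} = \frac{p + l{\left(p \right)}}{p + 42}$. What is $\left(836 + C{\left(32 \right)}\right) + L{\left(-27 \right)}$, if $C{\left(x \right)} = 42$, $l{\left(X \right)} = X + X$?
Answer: $\frac{4363}{5} \approx 872.6$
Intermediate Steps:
$l{\left(X \right)} = 2 X$
$L{\left(p \right)} = \frac{3 p}{42 + p}$ ($L{\left(p \right)} = \frac{p + 2 p}{p + 42} = \frac{3 p}{42 + p}$)
$\left(836 + C{\left(32 \right)}\right) + L{\left(-27 \right)} = \left(836 + 42\right) + 3 \left(-27\right) \frac{1}{42 - 27} = 878 + 3 \left(-27\right) \frac{1}{15} = 878 - \frac{27}{5} = \frac{4363}{5}$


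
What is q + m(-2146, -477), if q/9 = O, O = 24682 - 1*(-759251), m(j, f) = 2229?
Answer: 7057626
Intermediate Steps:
O = 783933 (O = 24682 + 759251 = 783933)
q = 7055397 (q = 9*783933 = 7055397)
q + m(-2146, -477) = 7055397 + 2229 = 7057626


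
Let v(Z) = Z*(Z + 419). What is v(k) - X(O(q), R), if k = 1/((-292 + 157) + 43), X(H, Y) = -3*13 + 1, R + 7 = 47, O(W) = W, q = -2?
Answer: 283085/8464 ≈ 33.446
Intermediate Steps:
R = 40 (R = -7 + 47 = 40)
X(H, Y) = -38 (X(H, Y) = -39 + 1 = -38)
k = -1/92 (k = 1/(-135 + 43) = 1/(-92) = -1/92 ≈ -0.010870)
v(Z) = Z*(419 + Z)
v(k) - X(O(q), R) = -(419 - 1/92)/92 - 1*(-38) = -1/92*38547/92 + 38 = -38547/8464 + 38 = 283085/8464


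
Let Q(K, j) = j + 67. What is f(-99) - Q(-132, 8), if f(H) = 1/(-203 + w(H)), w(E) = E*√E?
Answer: (-22275*√11 + 15226*I)/(-203*I + 297*√11) ≈ -75.0 + 0.00097383*I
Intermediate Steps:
Q(K, j) = 67 + j
w(E) = E^(3/2)
f(H) = 1/(-203 + H^(3/2))
f(-99) - Q(-132, 8) = 1/(-203 + (-99)^(3/2)) - (67 + 8) = 1/(-203 - 297*I*√11) - 1*75 = 1/(-203 - 297*I*√11) - 75 = -75 + 1/(-203 - 297*I*√11)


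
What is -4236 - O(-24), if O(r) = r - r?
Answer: -4236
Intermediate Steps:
O(r) = 0
-4236 - O(-24) = -4236 - 1*0 = -4236 + 0 = -4236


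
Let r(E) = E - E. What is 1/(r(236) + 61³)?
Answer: 1/226981 ≈ 4.4057e-6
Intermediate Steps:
r(E) = 0
1/(r(236) + 61³) = 1/(0 + 61³) = 1/(0 + 226981) = 1/226981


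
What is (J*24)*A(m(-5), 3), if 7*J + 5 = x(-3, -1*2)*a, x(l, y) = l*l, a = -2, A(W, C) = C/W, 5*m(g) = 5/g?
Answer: 8280/7 ≈ 1182.9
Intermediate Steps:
m(g) = 1/g (m(g) = (5/g)/5 = 1/g)
x(l, y) = l²
J = -23/7 (J = -5/7 + ((-3)²*(-2))/7 = -5/7 + (9*(-2))/7 = -5/7 + (⅐)*(-18) = -5/7 - 18/7 = -23/7 ≈ -3.2857)
(J*24)*A(m(-5), 3) = (-23/7*24)*(3/(1/(-5))) = -1656/(7*(-⅕)) = -1656*(-5)/7 = -552/7*(-15) = 8280/7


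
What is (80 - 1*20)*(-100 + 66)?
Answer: -2040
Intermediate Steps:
(80 - 1*20)*(-100 + 66) = (80 - 20)*(-34) = 60*(-34) = -2040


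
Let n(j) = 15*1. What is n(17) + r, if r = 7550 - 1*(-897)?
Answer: 8462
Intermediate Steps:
n(j) = 15
r = 8447 (r = 7550 + 897 = 8447)
n(17) + r = 15 + 8447 = 8462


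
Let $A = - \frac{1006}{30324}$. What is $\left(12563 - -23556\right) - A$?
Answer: $\frac{547636781}{15162} \approx 36119.0$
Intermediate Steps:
$A = - \frac{503}{15162}$ ($A = \left(-1006\right) \frac{1}{30324} = - \frac{503}{15162} \approx -0.033175$)
$\left(12563 - -23556\right) - A = \left(12563 - -23556\right) - - \frac{503}{15162} = \left(12563 + 23556\right) + \frac{503}{15162} = 36119 + \frac{503}{15162} = \frac{547636781}{15162}$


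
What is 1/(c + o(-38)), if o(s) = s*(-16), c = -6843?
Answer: -1/6235 ≈ -0.00016038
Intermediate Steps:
o(s) = -16*s
1/(c + o(-38)) = 1/(-6843 - 16*(-38)) = 1/(-6843 + 608) = 1/(-6235) = -1/6235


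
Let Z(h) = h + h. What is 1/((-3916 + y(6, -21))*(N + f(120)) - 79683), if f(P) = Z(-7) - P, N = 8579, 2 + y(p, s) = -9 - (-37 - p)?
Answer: -1/32880063 ≈ -3.0414e-8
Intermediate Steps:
Z(h) = 2*h
y(p, s) = 26 + p (y(p, s) = -2 + (-9 - (-37 - p)) = -2 + (-9 + (37 + p)) = -2 + (28 + p) = 26 + p)
f(P) = -14 - P (f(P) = 2*(-7) - P = -14 - P)
1/((-3916 + y(6, -21))*(N + f(120)) - 79683) = 1/((-3916 + (26 + 6))*(8579 + (-14 - 1*120)) - 79683) = 1/((-3916 + 32)*(8579 + (-14 - 120)) - 79683) = 1/(-3884*(8579 - 134) - 79683) = 1/(-3884*8445 - 79683) = 1/(-32800380 - 79683) = 1/(-32880063) = -1/32880063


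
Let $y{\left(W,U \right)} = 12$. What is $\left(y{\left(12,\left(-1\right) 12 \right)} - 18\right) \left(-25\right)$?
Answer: $150$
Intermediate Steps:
$\left(y{\left(12,\left(-1\right) 12 \right)} - 18\right) \left(-25\right) = \left(12 - 18\right) \left(-25\right) = \left(-6\right) \left(-25\right) = 150$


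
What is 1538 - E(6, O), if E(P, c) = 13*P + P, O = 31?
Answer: 1454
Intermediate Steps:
E(P, c) = 14*P
1538 - E(6, O) = 1538 - 14*6 = 1538 - 1*84 = 1538 - 84 = 1454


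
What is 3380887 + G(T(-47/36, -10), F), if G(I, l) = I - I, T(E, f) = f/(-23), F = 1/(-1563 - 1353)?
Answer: 3380887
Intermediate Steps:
F = -1/2916 (F = 1/(-2916) = -1/2916 ≈ -0.00034294)
T(E, f) = -f/23 (T(E, f) = f*(-1/23) = -f/23)
G(I, l) = 0
3380887 + G(T(-47/36, -10), F) = 3380887 + 0 = 3380887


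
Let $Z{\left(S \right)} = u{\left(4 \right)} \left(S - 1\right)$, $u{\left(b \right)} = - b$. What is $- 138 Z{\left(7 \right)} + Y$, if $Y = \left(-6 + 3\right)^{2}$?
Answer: $3321$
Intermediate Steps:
$Z{\left(S \right)} = 4 - 4 S$ ($Z{\left(S \right)} = \left(-1\right) 4 \left(S - 1\right) = - 4 \left(-1 + S\right) = 4 - 4 S$)
$Y = 9$ ($Y = \left(-3\right)^{2} = 9$)
$- 138 Z{\left(7 \right)} + Y = - 138 \left(4 - 28\right) + 9 = \left(-138\right) \left(-24\right) + 9 = 3312 + 9 = 3321$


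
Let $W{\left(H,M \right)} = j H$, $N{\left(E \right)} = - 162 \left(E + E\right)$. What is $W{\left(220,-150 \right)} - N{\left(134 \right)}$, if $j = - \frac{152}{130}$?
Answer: $\frac{561064}{13} \approx 43159.0$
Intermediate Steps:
$N{\left(E \right)} = - 324 E$ ($N{\left(E \right)} = - 162 \cdot 2 E = - 324 E$)
$j = - \frac{76}{65}$ ($j = \left(-152\right) \frac{1}{130} = - \frac{76}{65} \approx -1.1692$)
$W{\left(H,M \right)} = - \frac{76 H}{65}$
$W{\left(220,-150 \right)} - N{\left(134 \right)} = \left(- \frac{76}{65}\right) 220 - \left(-324\right) 134 = - \frac{3344}{13} - -43416 = - \frac{3344}{13} + 43416 = \frac{561064}{13}$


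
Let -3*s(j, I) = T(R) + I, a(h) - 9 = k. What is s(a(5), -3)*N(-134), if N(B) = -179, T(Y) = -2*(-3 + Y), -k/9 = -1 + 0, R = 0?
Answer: 179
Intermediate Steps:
k = 9 (k = -9*(-1 + 0) = -9*(-1) = 9)
a(h) = 18 (a(h) = 9 + 9 = 18)
T(Y) = 6 - 2*Y
s(j, I) = -2 - I/3 (s(j, I) = -((6 - 2*0) + I)/3 = -((6 + 0) + I)/3 = -(6 + I)/3 = -2 - I/3)
s(a(5), -3)*N(-134) = (-2 - ⅓*(-3))*(-179) = (-2 + 1)*(-179) = -1*(-179) = 179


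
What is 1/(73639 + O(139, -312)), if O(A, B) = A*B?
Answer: 1/30271 ≈ 3.3035e-5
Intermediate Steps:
1/(73639 + O(139, -312)) = 1/(73639 + 139*(-312)) = 1/(73639 - 43368) = 1/30271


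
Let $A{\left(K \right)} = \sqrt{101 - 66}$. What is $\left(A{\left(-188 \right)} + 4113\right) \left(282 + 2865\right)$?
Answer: $12943611 + 3147 \sqrt{35} \approx 1.2962 \cdot 10^{7}$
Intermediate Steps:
$A{\left(K \right)} = \sqrt{35}$
$\left(A{\left(-188 \right)} + 4113\right) \left(282 + 2865\right) = \left(\sqrt{35} + 4113\right) \left(282 + 2865\right) = \left(4113 + \sqrt{35}\right) 3147 = 12943611 + 3147 \sqrt{35}$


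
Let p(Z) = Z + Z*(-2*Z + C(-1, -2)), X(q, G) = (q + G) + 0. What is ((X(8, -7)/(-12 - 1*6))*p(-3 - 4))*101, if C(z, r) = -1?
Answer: 4949/9 ≈ 549.89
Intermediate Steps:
X(q, G) = G + q (X(q, G) = (G + q) + 0 = G + q)
p(Z) = Z + Z*(-1 - 2*Z) (p(Z) = Z + Z*(-2*Z - 1) = Z + Z*(-1 - 2*Z))
((X(8, -7)/(-12 - 1*6))*p(-3 - 4))*101 = (((-7 + 8)/(-12 - 1*6))*(-2*(-3 - 4)²))*101 = ((1/(-12 - 6))*(-2*(-7)²))*101 = ((1/(-18))*(-2*49))*101 = ((1*(-1/18))*(-98))*101 = -1/18*(-98)*101 = (49/9)*101 = 4949/9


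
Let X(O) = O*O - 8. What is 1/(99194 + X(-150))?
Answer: 1/121686 ≈ 8.2179e-6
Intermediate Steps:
X(O) = -8 + O² (X(O) = O² - 8 = -8 + O²)
1/(99194 + X(-150)) = 1/(99194 + (-8 + (-150)²)) = 1/(99194 + (-8 + 22500)) = 1/(99194 + 22492) = 1/121686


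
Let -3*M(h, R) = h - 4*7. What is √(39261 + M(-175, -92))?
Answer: √353958/3 ≈ 198.31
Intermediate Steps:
M(h, R) = 28/3 - h/3 (M(h, R) = -(h - 4*7)/3 = -(h - 28)/3 = -(-28 + h)/3 = 28/3 - h/3)
√(39261 + M(-175, -92)) = √(39261 + (28/3 - ⅓*(-175))) = √(39261 + (28/3 + 175/3)) = √(39261 + 203/3) = √(117986/3) = √353958/3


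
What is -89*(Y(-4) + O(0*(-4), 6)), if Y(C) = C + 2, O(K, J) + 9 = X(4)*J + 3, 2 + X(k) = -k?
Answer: 3916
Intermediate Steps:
X(k) = -2 - k
O(K, J) = -6 - 6*J (O(K, J) = -9 + ((-2 - 1*4)*J + 3) = -9 + ((-2 - 4)*J + 3) = -9 + (-6*J + 3) = -9 + (3 - 6*J) = -6 - 6*J)
Y(C) = 2 + C
-89*(Y(-4) + O(0*(-4), 6)) = -89*((2 - 4) + (-6 - 6*6)) = -89*(-2 + (-6 - 36)) = -89*(-2 - 42) = -89*(-44) = 3916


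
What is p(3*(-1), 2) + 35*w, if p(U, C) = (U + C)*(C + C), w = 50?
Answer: 1746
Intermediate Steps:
p(U, C) = 2*C*(C + U) (p(U, C) = (C + U)*(2*C) = 2*C*(C + U))
p(3*(-1), 2) + 35*w = 2*2*(2 + 3*(-1)) + 35*50 = 2*2*(2 - 3) + 1750 = 2*2*(-1) + 1750 = -4 + 1750 = 1746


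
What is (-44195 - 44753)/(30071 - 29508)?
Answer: -88948/563 ≈ -157.99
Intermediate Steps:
(-44195 - 44753)/(30071 - 29508) = -88948/563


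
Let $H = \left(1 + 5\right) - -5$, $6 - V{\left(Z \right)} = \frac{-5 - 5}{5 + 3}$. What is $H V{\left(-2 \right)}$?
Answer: $\frac{319}{4} \approx 79.75$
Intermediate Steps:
$V{\left(Z \right)} = \frac{29}{4}$ ($V{\left(Z \right)} = 6 - \frac{-5 - 5}{5 + 3} = 6 - - \frac{10}{8} = 6 - \left(-10\right) \frac{1}{8} = 6 - - \frac{5}{4} = 6 + \frac{5}{4} = \frac{29}{4}$)
$H = 11$ ($H = 6 + 5 = 11$)
$H V{\left(-2 \right)} = 11 \cdot \frac{29}{4} = \frac{319}{4}$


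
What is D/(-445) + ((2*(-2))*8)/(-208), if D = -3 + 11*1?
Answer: 786/5785 ≈ 0.13587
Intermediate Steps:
D = 8 (D = -3 + 11 = 8)
D/(-445) + ((2*(-2))*8)/(-208) = 8/(-445) + ((2*(-2))*8)/(-208) = 8*(-1/445) - 4*8*(-1/208) = -8/445 - 32*(-1/208) = -8/445 + 2/13 = 786/5785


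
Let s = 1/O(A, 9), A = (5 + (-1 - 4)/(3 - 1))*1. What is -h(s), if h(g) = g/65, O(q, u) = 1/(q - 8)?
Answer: 11/130 ≈ 0.084615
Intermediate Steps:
A = 5/2 (A = (5 - 5/2)*1 = (5/2)*1 = 5/2 ≈ 2.5000)
O(q, u) = 1/(-8 + q)
s = -11/2 (s = 1/(1/(-8 + 5/2)) = 1/(1/(-11/2)) = 1/(-2/11) = -11/2 ≈ -5.5000)
h(g) = g/65 (h(g) = g*(1/65) = g/65)
-h(s) = -(-11)/(65*2) = -1*(-11/130) = 11/130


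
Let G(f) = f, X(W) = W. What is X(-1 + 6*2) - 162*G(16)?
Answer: -2581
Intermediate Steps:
X(-1 + 6*2) - 162*G(16) = (-1 + 6*2) - 162*16 = (-1 + 12) - 2592 = 11 - 2592 = -2581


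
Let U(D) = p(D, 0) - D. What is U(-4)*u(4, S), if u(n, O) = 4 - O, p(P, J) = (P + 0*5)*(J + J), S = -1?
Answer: 20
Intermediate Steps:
p(P, J) = 2*J*P (p(P, J) = (P + 0)*(2*J) = P*(2*J) = 2*J*P)
U(D) = -D (U(D) = 2*0*D - D = 0 - D = -D)
U(-4)*u(4, S) = (-1*(-4))*(4 - 1*(-1)) = 4*(4 + 1) = 4*5 = 20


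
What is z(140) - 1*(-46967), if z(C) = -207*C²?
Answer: -4010233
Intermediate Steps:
z(140) - 1*(-46967) = -207*140² - 1*(-46967) = -207*19600 + 46967 = -4057200 + 46967 = -4010233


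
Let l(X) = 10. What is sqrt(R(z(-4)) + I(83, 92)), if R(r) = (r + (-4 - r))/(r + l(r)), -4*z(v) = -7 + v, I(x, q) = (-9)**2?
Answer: sqrt(209865)/51 ≈ 8.9826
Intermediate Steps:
I(x, q) = 81
z(v) = 7/4 - v/4 (z(v) = -(-7 + v)/4 = 7/4 - v/4)
R(r) = -4/(10 + r) (R(r) = (r + (-4 - r))/(r + 10) = -4/(10 + r))
sqrt(R(z(-4)) + I(83, 92)) = sqrt(-4/(10 + (7/4 - 1/4*(-4))) + 81) = sqrt(-4/(10 + (7/4 + 1)) + 81) = sqrt(-4/(10 + 11/4) + 81) = sqrt(-4/51/4 + 81) = sqrt(-4*4/51 + 81) = sqrt(-16/51 + 81) = sqrt(4115/51) = sqrt(209865)/51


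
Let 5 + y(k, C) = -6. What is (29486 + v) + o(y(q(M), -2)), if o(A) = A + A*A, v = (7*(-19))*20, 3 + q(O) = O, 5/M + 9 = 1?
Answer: 26936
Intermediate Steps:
M = -5/8 (M = 5/(-9 + 1) = 5/(-8) = 5*(-⅛) = -5/8 ≈ -0.62500)
q(O) = -3 + O
y(k, C) = -11 (y(k, C) = -5 - 6 = -11)
v = -2660 (v = -133*20 = -2660)
o(A) = A + A²
(29486 + v) + o(y(q(M), -2)) = (29486 - 2660) - 11*(1 - 11) = 26826 - 11*(-10) = 26826 + 110 = 26936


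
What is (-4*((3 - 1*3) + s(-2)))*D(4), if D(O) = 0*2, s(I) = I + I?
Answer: 0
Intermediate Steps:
s(I) = 2*I
D(O) = 0
(-4*((3 - 1*3) + s(-2)))*D(4) = -4*((3 - 1*3) + 2*(-2))*0 = -4*((3 - 3) - 4)*0 = -4*(0 - 4)*0 = -4*(-4)*0 = 16*0 = 0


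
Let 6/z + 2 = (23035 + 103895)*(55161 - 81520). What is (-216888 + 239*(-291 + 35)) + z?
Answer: -465179401131395/1672873936 ≈ -2.7807e+5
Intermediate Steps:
z = -3/1672873936 (z = 6/(-2 + (23035 + 103895)*(55161 - 81520)) = 6/(-2 + 126930*(-26359)) = 6/(-2 - 3345747870) = 6/(-3345747872) = 6*(-1/3345747872) = -3/1672873936 ≈ -1.7933e-9)
(-216888 + 239*(-291 + 35)) + z = (-216888 + 239*(-291 + 35)) - 3/1672873936 = (-216888 + 239*(-256)) - 3/1672873936 = (-216888 - 61184) - 3/1672873936 = -278072 - 3/1672873936 = -465179401131395/1672873936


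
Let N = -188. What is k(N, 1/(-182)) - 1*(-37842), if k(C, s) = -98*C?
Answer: 56266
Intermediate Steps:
k(N, 1/(-182)) - 1*(-37842) = -98*(-188) - 1*(-37842) = 18424 + 37842 = 56266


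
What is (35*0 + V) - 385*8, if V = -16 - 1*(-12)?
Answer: -3084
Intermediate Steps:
V = -4 (V = -16 + 12 = -4)
(35*0 + V) - 385*8 = (35*0 - 4) - 385*8 = (0 - 4) - 1*3080 = -4 - 3080 = -3084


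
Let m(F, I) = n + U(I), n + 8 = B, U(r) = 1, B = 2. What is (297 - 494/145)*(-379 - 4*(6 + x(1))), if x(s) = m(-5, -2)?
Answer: -16304693/145 ≈ -1.1245e+5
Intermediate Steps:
n = -6 (n = -8 + 2 = -6)
m(F, I) = -5 (m(F, I) = -6 + 1 = -5)
x(s) = -5
(297 - 494/145)*(-379 - 4*(6 + x(1))) = (297 - 494/145)*(-379 - 4*(6 - 5)) = (297 - 494*1/145)*(-379 - 4*1) = (297 - 494/145)*(-379 - 4) = (42571/145)*(-383) = -16304693/145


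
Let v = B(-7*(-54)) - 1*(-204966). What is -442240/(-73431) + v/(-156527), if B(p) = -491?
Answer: 54207696755/11493934137 ≈ 4.7162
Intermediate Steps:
v = 204475 (v = -491 - 1*(-204966) = -491 + 204966 = 204475)
-442240/(-73431) + v/(-156527) = -442240/(-73431) + 204475/(-156527) = -442240*(-1/73431) + 204475*(-1/156527) = 442240/73431 - 204475/156527 = 54207696755/11493934137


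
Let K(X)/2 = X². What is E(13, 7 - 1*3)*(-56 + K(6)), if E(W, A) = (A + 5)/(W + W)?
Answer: 72/13 ≈ 5.5385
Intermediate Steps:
E(W, A) = (5 + A)/(2*W) (E(W, A) = (5 + A)/((2*W)) = (5 + A)*(1/(2*W)) = (5 + A)/(2*W))
K(X) = 2*X²
E(13, 7 - 1*3)*(-56 + K(6)) = ((½)*(5 + (7 - 1*3))/13)*(-56 + 2*6²) = ((½)*(1/13)*(5 + (7 - 3)))*(-56 + 2*36) = ((½)*(1/13)*(5 + 4))*(-56 + 72) = ((½)*(1/13)*9)*16 = (9/26)*16 = 72/13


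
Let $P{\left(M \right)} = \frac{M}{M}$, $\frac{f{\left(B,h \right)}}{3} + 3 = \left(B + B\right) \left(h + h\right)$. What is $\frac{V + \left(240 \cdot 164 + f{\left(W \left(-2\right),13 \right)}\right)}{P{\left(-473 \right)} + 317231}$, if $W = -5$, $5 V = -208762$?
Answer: $- \frac{4207}{1586160} \approx -0.0026523$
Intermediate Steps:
$V = - \frac{208762}{5}$ ($V = \frac{1}{5} \left(-208762\right) = - \frac{208762}{5} \approx -41752.0$)
$f{\left(B,h \right)} = -9 + 12 B h$ ($f{\left(B,h \right)} = -9 + 3 \left(B + B\right) \left(h + h\right) = -9 + 3 \cdot 2 B 2 h = -9 + 3 \cdot 4 B h = -9 + 12 B h$)
$P{\left(M \right)} = 1$
$\frac{V + \left(240 \cdot 164 + f{\left(W \left(-2\right),13 \right)}\right)}{P{\left(-473 \right)} + 317231} = \frac{- \frac{208762}{5} + \left(240 \cdot 164 - \left(9 - 12 \left(\left(-5\right) \left(-2\right)\right) 13\right)\right)}{1 + 317231} = \frac{- \frac{208762}{5} + \left(39360 - \left(9 - 1560\right)\right)}{317232} = \left(- \frac{208762}{5} + \left(39360 + \left(-9 + 1560\right)\right)\right) \frac{1}{317232} = \left(- \frac{208762}{5} + \left(39360 + 1551\right)\right) \frac{1}{317232} = \left(- \frac{208762}{5} + 40911\right) \frac{1}{317232} = \left(- \frac{4207}{5}\right) \frac{1}{317232} = - \frac{4207}{1586160}$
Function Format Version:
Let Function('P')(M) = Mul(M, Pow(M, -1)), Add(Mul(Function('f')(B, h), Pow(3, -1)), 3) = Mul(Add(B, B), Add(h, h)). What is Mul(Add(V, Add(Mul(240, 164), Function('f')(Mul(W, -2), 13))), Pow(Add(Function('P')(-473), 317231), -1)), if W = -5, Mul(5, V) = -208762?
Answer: Rational(-4207, 1586160) ≈ -0.0026523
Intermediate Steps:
V = Rational(-208762, 5) (V = Mul(Rational(1, 5), -208762) = Rational(-208762, 5) ≈ -41752.)
Function('f')(B, h) = Add(-9, Mul(12, B, h)) (Function('f')(B, h) = Add(-9, Mul(3, Mul(Add(B, B), Add(h, h)))) = Add(-9, Mul(3, Mul(Mul(2, B), Mul(2, h)))) = Add(-9, Mul(3, Mul(4, B, h))) = Add(-9, Mul(12, B, h)))
Function('P')(M) = 1
Mul(Add(V, Add(Mul(240, 164), Function('f')(Mul(W, -2), 13))), Pow(Add(Function('P')(-473), 317231), -1)) = Mul(Add(Rational(-208762, 5), Add(Mul(240, 164), Add(-9, Mul(12, Mul(-5, -2), 13)))), Pow(Add(1, 317231), -1)) = Mul(Add(Rational(-208762, 5), Add(39360, Add(-9, Mul(12, 10, 13)))), Pow(317232, -1)) = Mul(Add(Rational(-208762, 5), Add(39360, Add(-9, 1560))), Rational(1, 317232)) = Mul(Add(Rational(-208762, 5), Add(39360, 1551)), Rational(1, 317232)) = Mul(Add(Rational(-208762, 5), 40911), Rational(1, 317232)) = Mul(Rational(-4207, 5), Rational(1, 317232)) = Rational(-4207, 1586160)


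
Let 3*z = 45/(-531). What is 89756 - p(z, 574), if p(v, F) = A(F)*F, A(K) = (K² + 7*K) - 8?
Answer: -191331208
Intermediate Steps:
z = -5/177 (z = (45/(-531))/3 = (45*(-1/531))/3 = (⅓)*(-5/59) = -5/177 ≈ -0.028249)
A(K) = -8 + K² + 7*K
p(v, F) = F*(-8 + F² + 7*F) (p(v, F) = (-8 + F² + 7*F)*F = F*(-8 + F² + 7*F))
89756 - p(z, 574) = 89756 - 574*(-8 + 574² + 7*574) = 89756 - 574*(-8 + 329476 + 4018) = 89756 - 574*333486 = 89756 - 1*191420964 = 89756 - 191420964 = -191331208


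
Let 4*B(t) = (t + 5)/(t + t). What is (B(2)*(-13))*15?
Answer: -1365/16 ≈ -85.313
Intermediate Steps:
B(t) = (5 + t)/(8*t) (B(t) = ((t + 5)/(t + t))/4 = ((5 + t)/((2*t)))/4 = ((5 + t)*(1/(2*t)))/4 = ((5 + t)/(2*t))/4 = (5 + t)/(8*t))
(B(2)*(-13))*15 = (((1/8)*(5 + 2)/2)*(-13))*15 = (((1/8)*(1/2)*7)*(-13))*15 = ((7/16)*(-13))*15 = -91/16*15 = -1365/16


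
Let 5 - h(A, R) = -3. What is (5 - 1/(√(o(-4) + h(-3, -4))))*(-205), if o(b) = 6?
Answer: -1025 + 205*√14/14 ≈ -970.21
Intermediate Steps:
h(A, R) = 8 (h(A, R) = 5 - 1*(-3) = 5 + 3 = 8)
(5 - 1/(√(o(-4) + h(-3, -4))))*(-205) = (5 - 1/(√(6 + 8)))*(-205) = (5 - 1/(√14))*(-205) = (5 - √14/14)*(-205) = -1025 + 205*√14/14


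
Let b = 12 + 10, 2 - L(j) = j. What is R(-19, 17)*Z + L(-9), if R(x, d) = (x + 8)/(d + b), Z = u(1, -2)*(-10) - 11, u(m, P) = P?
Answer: 110/13 ≈ 8.4615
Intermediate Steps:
L(j) = 2 - j
b = 22
Z = 9 (Z = -2*(-10) - 11 = 20 - 11 = 9)
R(x, d) = (8 + x)/(22 + d) (R(x, d) = (x + 8)/(d + 22) = (8 + x)/(22 + d))
R(-19, 17)*Z + L(-9) = ((8 - 19)/(22 + 17))*9 + (2 - 1*(-9)) = (-11/39)*9 + (2 + 9) = ((1/39)*(-11))*9 + 11 = -11/39*9 + 11 = -33/13 + 11 = 110/13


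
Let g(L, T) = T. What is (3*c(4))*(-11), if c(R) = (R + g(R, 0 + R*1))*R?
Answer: -1056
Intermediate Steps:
c(R) = 2*R² (c(R) = (R + (0 + R*1))*R = (R + (0 + R))*R = (R + R)*R = (2*R)*R = 2*R²)
(3*c(4))*(-11) = (3*(2*4²))*(-11) = (3*(2*16))*(-11) = (3*32)*(-11) = 96*(-11) = -1056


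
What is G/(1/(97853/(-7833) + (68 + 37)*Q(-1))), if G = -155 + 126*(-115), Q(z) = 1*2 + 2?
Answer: -6678134645/1119 ≈ -5.9680e+6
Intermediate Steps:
Q(z) = 4 (Q(z) = 2 + 2 = 4)
G = -14645 (G = -155 - 14490 = -14645)
G/(1/(97853/(-7833) + (68 + 37)*Q(-1))) = -14645/(1/(97853/(-7833) + (68 + 37)*4)) = -14645/(1/(97853*(-1/7833) + 105*4)) = -14645/(1/(-13979/1119 + 420)) = -14645/(1/(456001/1119)) = -14645/1119/456001 = -14645*456001/1119 = -6678134645/1119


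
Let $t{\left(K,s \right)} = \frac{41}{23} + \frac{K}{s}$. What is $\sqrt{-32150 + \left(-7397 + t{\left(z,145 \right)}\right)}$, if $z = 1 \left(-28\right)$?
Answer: $\frac{2 i \sqrt{109958238310}}{3335} \approx 198.86 i$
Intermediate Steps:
$z = -28$
$t{\left(K,s \right)} = \frac{41}{23} + \frac{K}{s}$ ($t{\left(K,s \right)} = 41 \cdot \frac{1}{23} + \frac{K}{s} = \frac{41}{23} + \frac{K}{s}$)
$\sqrt{-32150 + \left(-7397 + t{\left(z,145 \right)}\right)} = \sqrt{-32150 - \left(\frac{170090}{23} + \frac{28}{145}\right)} = \sqrt{-32150 + \left(-7397 + \left(\frac{41}{23} - \frac{28}{145}\right)\right)} = \sqrt{-32150 + \left(-7397 + \frac{5301}{3335}\right)} = \sqrt{-32150 - \frac{24663694}{3335}} = \sqrt{- \frac{131883944}{3335}} = \frac{2 i \sqrt{109958238310}}{3335}$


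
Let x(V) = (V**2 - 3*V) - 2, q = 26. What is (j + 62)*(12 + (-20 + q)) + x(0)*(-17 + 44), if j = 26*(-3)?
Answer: -342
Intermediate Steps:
x(V) = -2 + V**2 - 3*V
j = -78
(j + 62)*(12 + (-20 + q)) + x(0)*(-17 + 44) = (-78 + 62)*(12 + (-20 + 26)) + (-2 + 0**2 - 3*0)*(-17 + 44) = -16*(12 + 6) + (-2 + 0 + 0)*27 = -16*18 - 2*27 = -288 - 54 = -342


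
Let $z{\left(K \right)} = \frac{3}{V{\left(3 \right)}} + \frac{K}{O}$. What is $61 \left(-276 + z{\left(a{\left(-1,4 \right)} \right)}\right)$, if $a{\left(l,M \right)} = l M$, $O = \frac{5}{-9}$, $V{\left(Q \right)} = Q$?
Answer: $- \frac{81679}{5} \approx -16336.0$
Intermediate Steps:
$O = - \frac{5}{9}$ ($O = 5 \left(- \frac{1}{9}\right) = - \frac{5}{9} \approx -0.55556$)
$a{\left(l,M \right)} = M l$
$z{\left(K \right)} = 1 - \frac{9 K}{5}$ ($z{\left(K \right)} = \frac{3}{3} + \frac{K}{- \frac{5}{9}} = 3 \cdot \frac{1}{3} + K \left(- \frac{9}{5}\right) = 1 - \frac{9 K}{5}$)
$61 \left(-276 + z{\left(a{\left(-1,4 \right)} \right)}\right) = 61 \left(-276 - \left(-1 + \frac{9 \cdot 4 \left(-1\right)}{5}\right)\right) = 61 \left(-276 + \left(1 - - \frac{36}{5}\right)\right) = 61 \left(-276 + \left(1 + \frac{36}{5}\right)\right) = 61 \left(-276 + \frac{41}{5}\right) = 61 \left(- \frac{1339}{5}\right) = - \frac{81679}{5}$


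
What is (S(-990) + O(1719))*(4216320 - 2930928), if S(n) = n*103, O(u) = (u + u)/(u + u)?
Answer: -131070136848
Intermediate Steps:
O(u) = 1 (O(u) = (2*u)/((2*u)) = (2*u)*(1/(2*u)) = 1)
S(n) = 103*n
(S(-990) + O(1719))*(4216320 - 2930928) = (103*(-990) + 1)*(4216320 - 2930928) = (-101970 + 1)*1285392 = -101969*1285392 = -131070136848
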